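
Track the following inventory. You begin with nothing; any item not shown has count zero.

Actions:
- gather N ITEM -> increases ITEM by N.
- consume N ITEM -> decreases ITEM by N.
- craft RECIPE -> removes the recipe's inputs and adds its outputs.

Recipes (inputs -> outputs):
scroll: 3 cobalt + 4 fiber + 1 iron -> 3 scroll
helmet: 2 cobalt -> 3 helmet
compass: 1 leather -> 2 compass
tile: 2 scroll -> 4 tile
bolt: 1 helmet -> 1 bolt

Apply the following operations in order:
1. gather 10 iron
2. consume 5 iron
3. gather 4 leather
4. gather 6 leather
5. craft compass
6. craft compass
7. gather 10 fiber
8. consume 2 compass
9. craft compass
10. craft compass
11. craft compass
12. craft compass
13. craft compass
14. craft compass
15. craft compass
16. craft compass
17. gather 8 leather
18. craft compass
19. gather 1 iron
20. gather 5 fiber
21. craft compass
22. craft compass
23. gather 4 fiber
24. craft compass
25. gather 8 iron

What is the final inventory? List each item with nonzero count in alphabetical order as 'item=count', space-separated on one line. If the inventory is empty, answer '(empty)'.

Answer: compass=26 fiber=19 iron=14 leather=4

Derivation:
After 1 (gather 10 iron): iron=10
After 2 (consume 5 iron): iron=5
After 3 (gather 4 leather): iron=5 leather=4
After 4 (gather 6 leather): iron=5 leather=10
After 5 (craft compass): compass=2 iron=5 leather=9
After 6 (craft compass): compass=4 iron=5 leather=8
After 7 (gather 10 fiber): compass=4 fiber=10 iron=5 leather=8
After 8 (consume 2 compass): compass=2 fiber=10 iron=5 leather=8
After 9 (craft compass): compass=4 fiber=10 iron=5 leather=7
After 10 (craft compass): compass=6 fiber=10 iron=5 leather=6
After 11 (craft compass): compass=8 fiber=10 iron=5 leather=5
After 12 (craft compass): compass=10 fiber=10 iron=5 leather=4
After 13 (craft compass): compass=12 fiber=10 iron=5 leather=3
After 14 (craft compass): compass=14 fiber=10 iron=5 leather=2
After 15 (craft compass): compass=16 fiber=10 iron=5 leather=1
After 16 (craft compass): compass=18 fiber=10 iron=5
After 17 (gather 8 leather): compass=18 fiber=10 iron=5 leather=8
After 18 (craft compass): compass=20 fiber=10 iron=5 leather=7
After 19 (gather 1 iron): compass=20 fiber=10 iron=6 leather=7
After 20 (gather 5 fiber): compass=20 fiber=15 iron=6 leather=7
After 21 (craft compass): compass=22 fiber=15 iron=6 leather=6
After 22 (craft compass): compass=24 fiber=15 iron=6 leather=5
After 23 (gather 4 fiber): compass=24 fiber=19 iron=6 leather=5
After 24 (craft compass): compass=26 fiber=19 iron=6 leather=4
After 25 (gather 8 iron): compass=26 fiber=19 iron=14 leather=4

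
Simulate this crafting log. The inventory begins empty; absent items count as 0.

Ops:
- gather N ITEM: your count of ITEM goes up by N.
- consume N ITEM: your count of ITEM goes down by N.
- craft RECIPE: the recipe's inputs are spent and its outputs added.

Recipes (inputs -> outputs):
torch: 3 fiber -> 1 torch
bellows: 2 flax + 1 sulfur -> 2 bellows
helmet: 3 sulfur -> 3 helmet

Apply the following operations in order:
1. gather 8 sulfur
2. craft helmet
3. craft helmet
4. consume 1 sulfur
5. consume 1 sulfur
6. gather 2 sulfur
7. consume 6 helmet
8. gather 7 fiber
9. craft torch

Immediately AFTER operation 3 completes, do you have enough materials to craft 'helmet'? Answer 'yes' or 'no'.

Answer: no

Derivation:
After 1 (gather 8 sulfur): sulfur=8
After 2 (craft helmet): helmet=3 sulfur=5
After 3 (craft helmet): helmet=6 sulfur=2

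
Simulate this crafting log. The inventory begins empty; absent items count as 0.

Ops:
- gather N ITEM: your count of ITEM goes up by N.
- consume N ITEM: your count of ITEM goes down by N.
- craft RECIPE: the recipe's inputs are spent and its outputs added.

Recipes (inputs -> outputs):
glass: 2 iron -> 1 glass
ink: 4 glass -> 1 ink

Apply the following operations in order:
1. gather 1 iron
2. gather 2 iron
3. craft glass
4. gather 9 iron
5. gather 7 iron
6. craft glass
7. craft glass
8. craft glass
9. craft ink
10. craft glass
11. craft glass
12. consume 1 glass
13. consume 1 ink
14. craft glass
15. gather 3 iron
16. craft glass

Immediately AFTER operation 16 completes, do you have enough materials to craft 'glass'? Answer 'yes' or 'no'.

After 1 (gather 1 iron): iron=1
After 2 (gather 2 iron): iron=3
After 3 (craft glass): glass=1 iron=1
After 4 (gather 9 iron): glass=1 iron=10
After 5 (gather 7 iron): glass=1 iron=17
After 6 (craft glass): glass=2 iron=15
After 7 (craft glass): glass=3 iron=13
After 8 (craft glass): glass=4 iron=11
After 9 (craft ink): ink=1 iron=11
After 10 (craft glass): glass=1 ink=1 iron=9
After 11 (craft glass): glass=2 ink=1 iron=7
After 12 (consume 1 glass): glass=1 ink=1 iron=7
After 13 (consume 1 ink): glass=1 iron=7
After 14 (craft glass): glass=2 iron=5
After 15 (gather 3 iron): glass=2 iron=8
After 16 (craft glass): glass=3 iron=6

Answer: yes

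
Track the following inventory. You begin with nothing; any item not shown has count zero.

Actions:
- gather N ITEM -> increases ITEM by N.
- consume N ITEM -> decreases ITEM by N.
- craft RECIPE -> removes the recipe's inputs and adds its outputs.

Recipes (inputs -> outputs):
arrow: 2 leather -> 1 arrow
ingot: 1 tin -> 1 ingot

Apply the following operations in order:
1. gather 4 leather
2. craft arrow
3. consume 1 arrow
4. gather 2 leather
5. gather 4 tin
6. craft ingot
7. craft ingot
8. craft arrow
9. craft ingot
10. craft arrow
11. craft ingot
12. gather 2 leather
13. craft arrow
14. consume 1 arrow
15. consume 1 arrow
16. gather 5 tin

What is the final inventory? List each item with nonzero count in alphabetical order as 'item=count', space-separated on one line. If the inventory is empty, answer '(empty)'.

After 1 (gather 4 leather): leather=4
After 2 (craft arrow): arrow=1 leather=2
After 3 (consume 1 arrow): leather=2
After 4 (gather 2 leather): leather=4
After 5 (gather 4 tin): leather=4 tin=4
After 6 (craft ingot): ingot=1 leather=4 tin=3
After 7 (craft ingot): ingot=2 leather=4 tin=2
After 8 (craft arrow): arrow=1 ingot=2 leather=2 tin=2
After 9 (craft ingot): arrow=1 ingot=3 leather=2 tin=1
After 10 (craft arrow): arrow=2 ingot=3 tin=1
After 11 (craft ingot): arrow=2 ingot=4
After 12 (gather 2 leather): arrow=2 ingot=4 leather=2
After 13 (craft arrow): arrow=3 ingot=4
After 14 (consume 1 arrow): arrow=2 ingot=4
After 15 (consume 1 arrow): arrow=1 ingot=4
After 16 (gather 5 tin): arrow=1 ingot=4 tin=5

Answer: arrow=1 ingot=4 tin=5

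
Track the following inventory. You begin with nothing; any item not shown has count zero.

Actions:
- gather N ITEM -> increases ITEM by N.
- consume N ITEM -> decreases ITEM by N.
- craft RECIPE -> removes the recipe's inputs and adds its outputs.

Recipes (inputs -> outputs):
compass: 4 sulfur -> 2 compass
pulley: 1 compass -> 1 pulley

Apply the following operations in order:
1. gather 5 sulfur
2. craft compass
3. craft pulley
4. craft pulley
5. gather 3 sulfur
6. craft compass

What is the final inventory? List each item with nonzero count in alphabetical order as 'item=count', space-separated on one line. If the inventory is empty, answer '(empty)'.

After 1 (gather 5 sulfur): sulfur=5
After 2 (craft compass): compass=2 sulfur=1
After 3 (craft pulley): compass=1 pulley=1 sulfur=1
After 4 (craft pulley): pulley=2 sulfur=1
After 5 (gather 3 sulfur): pulley=2 sulfur=4
After 6 (craft compass): compass=2 pulley=2

Answer: compass=2 pulley=2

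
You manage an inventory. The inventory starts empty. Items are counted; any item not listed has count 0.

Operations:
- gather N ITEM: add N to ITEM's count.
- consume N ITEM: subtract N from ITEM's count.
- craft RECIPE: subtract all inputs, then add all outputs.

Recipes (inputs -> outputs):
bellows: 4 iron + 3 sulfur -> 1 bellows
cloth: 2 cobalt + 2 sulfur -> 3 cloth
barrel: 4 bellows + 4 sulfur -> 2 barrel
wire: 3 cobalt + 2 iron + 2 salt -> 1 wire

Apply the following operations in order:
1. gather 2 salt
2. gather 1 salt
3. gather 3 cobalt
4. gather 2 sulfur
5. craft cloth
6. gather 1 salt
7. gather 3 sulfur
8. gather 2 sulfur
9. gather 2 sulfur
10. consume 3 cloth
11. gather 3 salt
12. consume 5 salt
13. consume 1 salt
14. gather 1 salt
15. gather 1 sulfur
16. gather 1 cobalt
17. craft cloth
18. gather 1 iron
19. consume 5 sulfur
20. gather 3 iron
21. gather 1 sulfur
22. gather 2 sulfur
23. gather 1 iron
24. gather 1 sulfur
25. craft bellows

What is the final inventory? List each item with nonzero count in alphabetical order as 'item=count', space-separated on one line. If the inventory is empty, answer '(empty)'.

Answer: bellows=1 cloth=3 iron=1 salt=2 sulfur=2

Derivation:
After 1 (gather 2 salt): salt=2
After 2 (gather 1 salt): salt=3
After 3 (gather 3 cobalt): cobalt=3 salt=3
After 4 (gather 2 sulfur): cobalt=3 salt=3 sulfur=2
After 5 (craft cloth): cloth=3 cobalt=1 salt=3
After 6 (gather 1 salt): cloth=3 cobalt=1 salt=4
After 7 (gather 3 sulfur): cloth=3 cobalt=1 salt=4 sulfur=3
After 8 (gather 2 sulfur): cloth=3 cobalt=1 salt=4 sulfur=5
After 9 (gather 2 sulfur): cloth=3 cobalt=1 salt=4 sulfur=7
After 10 (consume 3 cloth): cobalt=1 salt=4 sulfur=7
After 11 (gather 3 salt): cobalt=1 salt=7 sulfur=7
After 12 (consume 5 salt): cobalt=1 salt=2 sulfur=7
After 13 (consume 1 salt): cobalt=1 salt=1 sulfur=7
After 14 (gather 1 salt): cobalt=1 salt=2 sulfur=7
After 15 (gather 1 sulfur): cobalt=1 salt=2 sulfur=8
After 16 (gather 1 cobalt): cobalt=2 salt=2 sulfur=8
After 17 (craft cloth): cloth=3 salt=2 sulfur=6
After 18 (gather 1 iron): cloth=3 iron=1 salt=2 sulfur=6
After 19 (consume 5 sulfur): cloth=3 iron=1 salt=2 sulfur=1
After 20 (gather 3 iron): cloth=3 iron=4 salt=2 sulfur=1
After 21 (gather 1 sulfur): cloth=3 iron=4 salt=2 sulfur=2
After 22 (gather 2 sulfur): cloth=3 iron=4 salt=2 sulfur=4
After 23 (gather 1 iron): cloth=3 iron=5 salt=2 sulfur=4
After 24 (gather 1 sulfur): cloth=3 iron=5 salt=2 sulfur=5
After 25 (craft bellows): bellows=1 cloth=3 iron=1 salt=2 sulfur=2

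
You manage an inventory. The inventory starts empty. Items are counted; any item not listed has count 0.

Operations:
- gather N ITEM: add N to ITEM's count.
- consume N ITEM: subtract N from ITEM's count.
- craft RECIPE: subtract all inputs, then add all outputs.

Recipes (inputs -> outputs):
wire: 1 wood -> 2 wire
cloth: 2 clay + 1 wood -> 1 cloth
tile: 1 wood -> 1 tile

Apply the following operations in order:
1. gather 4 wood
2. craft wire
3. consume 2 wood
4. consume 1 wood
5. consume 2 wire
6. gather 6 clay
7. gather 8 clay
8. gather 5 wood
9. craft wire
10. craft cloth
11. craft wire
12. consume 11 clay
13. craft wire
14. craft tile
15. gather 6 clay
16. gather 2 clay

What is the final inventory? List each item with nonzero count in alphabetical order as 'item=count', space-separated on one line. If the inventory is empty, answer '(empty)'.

Answer: clay=9 cloth=1 tile=1 wire=6

Derivation:
After 1 (gather 4 wood): wood=4
After 2 (craft wire): wire=2 wood=3
After 3 (consume 2 wood): wire=2 wood=1
After 4 (consume 1 wood): wire=2
After 5 (consume 2 wire): (empty)
After 6 (gather 6 clay): clay=6
After 7 (gather 8 clay): clay=14
After 8 (gather 5 wood): clay=14 wood=5
After 9 (craft wire): clay=14 wire=2 wood=4
After 10 (craft cloth): clay=12 cloth=1 wire=2 wood=3
After 11 (craft wire): clay=12 cloth=1 wire=4 wood=2
After 12 (consume 11 clay): clay=1 cloth=1 wire=4 wood=2
After 13 (craft wire): clay=1 cloth=1 wire=6 wood=1
After 14 (craft tile): clay=1 cloth=1 tile=1 wire=6
After 15 (gather 6 clay): clay=7 cloth=1 tile=1 wire=6
After 16 (gather 2 clay): clay=9 cloth=1 tile=1 wire=6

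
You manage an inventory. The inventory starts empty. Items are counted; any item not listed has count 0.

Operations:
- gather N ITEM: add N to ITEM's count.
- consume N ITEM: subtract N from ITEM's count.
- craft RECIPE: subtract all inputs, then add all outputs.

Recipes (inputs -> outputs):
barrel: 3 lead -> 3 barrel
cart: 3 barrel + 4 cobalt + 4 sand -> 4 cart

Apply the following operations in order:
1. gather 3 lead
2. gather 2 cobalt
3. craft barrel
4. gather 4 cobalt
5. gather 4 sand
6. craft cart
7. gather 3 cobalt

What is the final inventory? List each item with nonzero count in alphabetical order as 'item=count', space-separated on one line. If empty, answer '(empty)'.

After 1 (gather 3 lead): lead=3
After 2 (gather 2 cobalt): cobalt=2 lead=3
After 3 (craft barrel): barrel=3 cobalt=2
After 4 (gather 4 cobalt): barrel=3 cobalt=6
After 5 (gather 4 sand): barrel=3 cobalt=6 sand=4
After 6 (craft cart): cart=4 cobalt=2
After 7 (gather 3 cobalt): cart=4 cobalt=5

Answer: cart=4 cobalt=5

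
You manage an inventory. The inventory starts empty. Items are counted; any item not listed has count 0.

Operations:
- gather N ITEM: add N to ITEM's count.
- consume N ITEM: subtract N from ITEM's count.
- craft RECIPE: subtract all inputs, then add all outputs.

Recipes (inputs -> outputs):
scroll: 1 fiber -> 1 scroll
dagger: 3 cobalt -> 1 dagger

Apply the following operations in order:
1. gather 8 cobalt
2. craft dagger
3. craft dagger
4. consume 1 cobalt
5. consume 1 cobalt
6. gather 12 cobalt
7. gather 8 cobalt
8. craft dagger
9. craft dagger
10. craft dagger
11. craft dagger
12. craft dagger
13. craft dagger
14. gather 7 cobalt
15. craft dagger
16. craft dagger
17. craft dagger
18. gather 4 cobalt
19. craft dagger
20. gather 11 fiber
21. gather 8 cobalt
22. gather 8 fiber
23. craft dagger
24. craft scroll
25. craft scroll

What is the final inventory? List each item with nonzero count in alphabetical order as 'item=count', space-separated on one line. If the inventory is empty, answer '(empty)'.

After 1 (gather 8 cobalt): cobalt=8
After 2 (craft dagger): cobalt=5 dagger=1
After 3 (craft dagger): cobalt=2 dagger=2
After 4 (consume 1 cobalt): cobalt=1 dagger=2
After 5 (consume 1 cobalt): dagger=2
After 6 (gather 12 cobalt): cobalt=12 dagger=2
After 7 (gather 8 cobalt): cobalt=20 dagger=2
After 8 (craft dagger): cobalt=17 dagger=3
After 9 (craft dagger): cobalt=14 dagger=4
After 10 (craft dagger): cobalt=11 dagger=5
After 11 (craft dagger): cobalt=8 dagger=6
After 12 (craft dagger): cobalt=5 dagger=7
After 13 (craft dagger): cobalt=2 dagger=8
After 14 (gather 7 cobalt): cobalt=9 dagger=8
After 15 (craft dagger): cobalt=6 dagger=9
After 16 (craft dagger): cobalt=3 dagger=10
After 17 (craft dagger): dagger=11
After 18 (gather 4 cobalt): cobalt=4 dagger=11
After 19 (craft dagger): cobalt=1 dagger=12
After 20 (gather 11 fiber): cobalt=1 dagger=12 fiber=11
After 21 (gather 8 cobalt): cobalt=9 dagger=12 fiber=11
After 22 (gather 8 fiber): cobalt=9 dagger=12 fiber=19
After 23 (craft dagger): cobalt=6 dagger=13 fiber=19
After 24 (craft scroll): cobalt=6 dagger=13 fiber=18 scroll=1
After 25 (craft scroll): cobalt=6 dagger=13 fiber=17 scroll=2

Answer: cobalt=6 dagger=13 fiber=17 scroll=2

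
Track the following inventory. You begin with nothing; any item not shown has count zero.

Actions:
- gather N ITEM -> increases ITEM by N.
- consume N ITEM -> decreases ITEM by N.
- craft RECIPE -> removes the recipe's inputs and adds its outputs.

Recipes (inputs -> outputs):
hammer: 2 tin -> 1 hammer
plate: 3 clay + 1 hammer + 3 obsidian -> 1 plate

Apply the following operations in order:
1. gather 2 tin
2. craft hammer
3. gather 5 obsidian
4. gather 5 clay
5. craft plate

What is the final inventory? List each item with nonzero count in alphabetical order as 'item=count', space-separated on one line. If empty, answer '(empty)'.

Answer: clay=2 obsidian=2 plate=1

Derivation:
After 1 (gather 2 tin): tin=2
After 2 (craft hammer): hammer=1
After 3 (gather 5 obsidian): hammer=1 obsidian=5
After 4 (gather 5 clay): clay=5 hammer=1 obsidian=5
After 5 (craft plate): clay=2 obsidian=2 plate=1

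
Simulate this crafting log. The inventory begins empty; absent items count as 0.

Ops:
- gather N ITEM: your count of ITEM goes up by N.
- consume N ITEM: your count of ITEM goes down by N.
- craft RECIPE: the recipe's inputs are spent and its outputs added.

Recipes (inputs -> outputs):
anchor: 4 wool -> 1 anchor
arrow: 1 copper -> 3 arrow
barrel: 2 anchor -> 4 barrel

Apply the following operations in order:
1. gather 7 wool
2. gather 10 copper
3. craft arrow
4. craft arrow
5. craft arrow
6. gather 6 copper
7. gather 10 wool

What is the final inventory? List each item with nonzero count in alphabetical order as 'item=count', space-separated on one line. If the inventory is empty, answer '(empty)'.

Answer: arrow=9 copper=13 wool=17

Derivation:
After 1 (gather 7 wool): wool=7
After 2 (gather 10 copper): copper=10 wool=7
After 3 (craft arrow): arrow=3 copper=9 wool=7
After 4 (craft arrow): arrow=6 copper=8 wool=7
After 5 (craft arrow): arrow=9 copper=7 wool=7
After 6 (gather 6 copper): arrow=9 copper=13 wool=7
After 7 (gather 10 wool): arrow=9 copper=13 wool=17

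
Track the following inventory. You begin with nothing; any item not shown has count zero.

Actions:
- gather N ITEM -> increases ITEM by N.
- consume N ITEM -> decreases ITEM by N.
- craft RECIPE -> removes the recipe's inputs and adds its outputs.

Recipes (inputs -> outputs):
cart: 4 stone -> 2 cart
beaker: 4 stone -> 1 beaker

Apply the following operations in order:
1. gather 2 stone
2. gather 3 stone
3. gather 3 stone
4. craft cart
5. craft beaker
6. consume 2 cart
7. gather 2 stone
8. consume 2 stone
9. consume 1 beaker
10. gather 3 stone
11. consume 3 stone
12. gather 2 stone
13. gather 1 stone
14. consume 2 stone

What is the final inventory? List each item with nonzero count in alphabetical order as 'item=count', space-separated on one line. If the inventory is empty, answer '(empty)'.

After 1 (gather 2 stone): stone=2
After 2 (gather 3 stone): stone=5
After 3 (gather 3 stone): stone=8
After 4 (craft cart): cart=2 stone=4
After 5 (craft beaker): beaker=1 cart=2
After 6 (consume 2 cart): beaker=1
After 7 (gather 2 stone): beaker=1 stone=2
After 8 (consume 2 stone): beaker=1
After 9 (consume 1 beaker): (empty)
After 10 (gather 3 stone): stone=3
After 11 (consume 3 stone): (empty)
After 12 (gather 2 stone): stone=2
After 13 (gather 1 stone): stone=3
After 14 (consume 2 stone): stone=1

Answer: stone=1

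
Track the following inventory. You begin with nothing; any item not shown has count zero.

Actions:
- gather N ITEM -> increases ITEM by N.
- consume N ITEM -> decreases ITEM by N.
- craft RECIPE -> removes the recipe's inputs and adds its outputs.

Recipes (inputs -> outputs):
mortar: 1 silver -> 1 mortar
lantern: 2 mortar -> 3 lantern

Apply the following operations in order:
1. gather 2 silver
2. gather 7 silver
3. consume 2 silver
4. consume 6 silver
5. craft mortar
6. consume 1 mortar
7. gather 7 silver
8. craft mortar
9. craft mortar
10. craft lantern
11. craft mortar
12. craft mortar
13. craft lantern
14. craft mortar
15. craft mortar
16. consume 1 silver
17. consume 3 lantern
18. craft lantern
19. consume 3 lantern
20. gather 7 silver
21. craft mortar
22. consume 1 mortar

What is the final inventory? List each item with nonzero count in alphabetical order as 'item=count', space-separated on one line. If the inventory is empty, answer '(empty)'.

Answer: lantern=3 silver=6

Derivation:
After 1 (gather 2 silver): silver=2
After 2 (gather 7 silver): silver=9
After 3 (consume 2 silver): silver=7
After 4 (consume 6 silver): silver=1
After 5 (craft mortar): mortar=1
After 6 (consume 1 mortar): (empty)
After 7 (gather 7 silver): silver=7
After 8 (craft mortar): mortar=1 silver=6
After 9 (craft mortar): mortar=2 silver=5
After 10 (craft lantern): lantern=3 silver=5
After 11 (craft mortar): lantern=3 mortar=1 silver=4
After 12 (craft mortar): lantern=3 mortar=2 silver=3
After 13 (craft lantern): lantern=6 silver=3
After 14 (craft mortar): lantern=6 mortar=1 silver=2
After 15 (craft mortar): lantern=6 mortar=2 silver=1
After 16 (consume 1 silver): lantern=6 mortar=2
After 17 (consume 3 lantern): lantern=3 mortar=2
After 18 (craft lantern): lantern=6
After 19 (consume 3 lantern): lantern=3
After 20 (gather 7 silver): lantern=3 silver=7
After 21 (craft mortar): lantern=3 mortar=1 silver=6
After 22 (consume 1 mortar): lantern=3 silver=6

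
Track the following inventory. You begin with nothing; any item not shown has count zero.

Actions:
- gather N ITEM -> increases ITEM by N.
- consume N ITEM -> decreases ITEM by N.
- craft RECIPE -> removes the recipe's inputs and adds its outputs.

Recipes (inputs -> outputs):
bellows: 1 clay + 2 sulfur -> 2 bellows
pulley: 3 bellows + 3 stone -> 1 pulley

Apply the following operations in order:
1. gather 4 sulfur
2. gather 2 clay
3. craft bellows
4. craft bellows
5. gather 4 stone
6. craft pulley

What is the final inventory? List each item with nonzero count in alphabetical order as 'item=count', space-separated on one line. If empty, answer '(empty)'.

Answer: bellows=1 pulley=1 stone=1

Derivation:
After 1 (gather 4 sulfur): sulfur=4
After 2 (gather 2 clay): clay=2 sulfur=4
After 3 (craft bellows): bellows=2 clay=1 sulfur=2
After 4 (craft bellows): bellows=4
After 5 (gather 4 stone): bellows=4 stone=4
After 6 (craft pulley): bellows=1 pulley=1 stone=1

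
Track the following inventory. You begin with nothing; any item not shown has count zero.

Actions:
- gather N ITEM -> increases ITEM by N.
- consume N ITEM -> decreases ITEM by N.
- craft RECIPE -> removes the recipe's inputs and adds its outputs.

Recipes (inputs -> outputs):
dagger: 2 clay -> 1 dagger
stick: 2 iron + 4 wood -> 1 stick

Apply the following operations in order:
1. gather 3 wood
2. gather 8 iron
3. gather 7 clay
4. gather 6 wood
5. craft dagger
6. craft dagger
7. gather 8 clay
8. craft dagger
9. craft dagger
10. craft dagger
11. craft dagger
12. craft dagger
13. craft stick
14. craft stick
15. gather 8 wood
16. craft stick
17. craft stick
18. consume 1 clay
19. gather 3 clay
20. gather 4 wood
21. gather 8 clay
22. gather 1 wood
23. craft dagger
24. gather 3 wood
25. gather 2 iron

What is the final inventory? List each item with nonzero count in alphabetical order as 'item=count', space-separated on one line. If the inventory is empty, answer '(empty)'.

After 1 (gather 3 wood): wood=3
After 2 (gather 8 iron): iron=8 wood=3
After 3 (gather 7 clay): clay=7 iron=8 wood=3
After 4 (gather 6 wood): clay=7 iron=8 wood=9
After 5 (craft dagger): clay=5 dagger=1 iron=8 wood=9
After 6 (craft dagger): clay=3 dagger=2 iron=8 wood=9
After 7 (gather 8 clay): clay=11 dagger=2 iron=8 wood=9
After 8 (craft dagger): clay=9 dagger=3 iron=8 wood=9
After 9 (craft dagger): clay=7 dagger=4 iron=8 wood=9
After 10 (craft dagger): clay=5 dagger=5 iron=8 wood=9
After 11 (craft dagger): clay=3 dagger=6 iron=8 wood=9
After 12 (craft dagger): clay=1 dagger=7 iron=8 wood=9
After 13 (craft stick): clay=1 dagger=7 iron=6 stick=1 wood=5
After 14 (craft stick): clay=1 dagger=7 iron=4 stick=2 wood=1
After 15 (gather 8 wood): clay=1 dagger=7 iron=4 stick=2 wood=9
After 16 (craft stick): clay=1 dagger=7 iron=2 stick=3 wood=5
After 17 (craft stick): clay=1 dagger=7 stick=4 wood=1
After 18 (consume 1 clay): dagger=7 stick=4 wood=1
After 19 (gather 3 clay): clay=3 dagger=7 stick=4 wood=1
After 20 (gather 4 wood): clay=3 dagger=7 stick=4 wood=5
After 21 (gather 8 clay): clay=11 dagger=7 stick=4 wood=5
After 22 (gather 1 wood): clay=11 dagger=7 stick=4 wood=6
After 23 (craft dagger): clay=9 dagger=8 stick=4 wood=6
After 24 (gather 3 wood): clay=9 dagger=8 stick=4 wood=9
After 25 (gather 2 iron): clay=9 dagger=8 iron=2 stick=4 wood=9

Answer: clay=9 dagger=8 iron=2 stick=4 wood=9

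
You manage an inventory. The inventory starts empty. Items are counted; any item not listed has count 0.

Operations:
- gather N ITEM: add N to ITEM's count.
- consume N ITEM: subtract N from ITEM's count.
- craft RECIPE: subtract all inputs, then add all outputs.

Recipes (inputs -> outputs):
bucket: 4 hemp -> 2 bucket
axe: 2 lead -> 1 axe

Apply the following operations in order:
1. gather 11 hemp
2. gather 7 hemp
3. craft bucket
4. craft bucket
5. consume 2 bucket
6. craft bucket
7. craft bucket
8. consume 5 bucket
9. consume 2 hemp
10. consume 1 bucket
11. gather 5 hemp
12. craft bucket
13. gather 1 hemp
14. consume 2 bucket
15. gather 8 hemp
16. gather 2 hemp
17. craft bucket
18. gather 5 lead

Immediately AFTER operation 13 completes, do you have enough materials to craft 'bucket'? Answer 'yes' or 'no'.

After 1 (gather 11 hemp): hemp=11
After 2 (gather 7 hemp): hemp=18
After 3 (craft bucket): bucket=2 hemp=14
After 4 (craft bucket): bucket=4 hemp=10
After 5 (consume 2 bucket): bucket=2 hemp=10
After 6 (craft bucket): bucket=4 hemp=6
After 7 (craft bucket): bucket=6 hemp=2
After 8 (consume 5 bucket): bucket=1 hemp=2
After 9 (consume 2 hemp): bucket=1
After 10 (consume 1 bucket): (empty)
After 11 (gather 5 hemp): hemp=5
After 12 (craft bucket): bucket=2 hemp=1
After 13 (gather 1 hemp): bucket=2 hemp=2

Answer: no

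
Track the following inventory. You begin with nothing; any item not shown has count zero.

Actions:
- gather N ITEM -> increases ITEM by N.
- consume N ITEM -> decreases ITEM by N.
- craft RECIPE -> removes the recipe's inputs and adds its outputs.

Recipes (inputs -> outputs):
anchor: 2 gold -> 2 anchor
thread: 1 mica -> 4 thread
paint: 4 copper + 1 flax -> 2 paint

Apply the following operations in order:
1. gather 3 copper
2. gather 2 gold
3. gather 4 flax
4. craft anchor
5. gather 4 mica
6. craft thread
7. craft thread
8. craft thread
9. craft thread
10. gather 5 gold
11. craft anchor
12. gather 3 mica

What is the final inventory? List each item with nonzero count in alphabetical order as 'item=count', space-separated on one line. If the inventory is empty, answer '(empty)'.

After 1 (gather 3 copper): copper=3
After 2 (gather 2 gold): copper=3 gold=2
After 3 (gather 4 flax): copper=3 flax=4 gold=2
After 4 (craft anchor): anchor=2 copper=3 flax=4
After 5 (gather 4 mica): anchor=2 copper=3 flax=4 mica=4
After 6 (craft thread): anchor=2 copper=3 flax=4 mica=3 thread=4
After 7 (craft thread): anchor=2 copper=3 flax=4 mica=2 thread=8
After 8 (craft thread): anchor=2 copper=3 flax=4 mica=1 thread=12
After 9 (craft thread): anchor=2 copper=3 flax=4 thread=16
After 10 (gather 5 gold): anchor=2 copper=3 flax=4 gold=5 thread=16
After 11 (craft anchor): anchor=4 copper=3 flax=4 gold=3 thread=16
After 12 (gather 3 mica): anchor=4 copper=3 flax=4 gold=3 mica=3 thread=16

Answer: anchor=4 copper=3 flax=4 gold=3 mica=3 thread=16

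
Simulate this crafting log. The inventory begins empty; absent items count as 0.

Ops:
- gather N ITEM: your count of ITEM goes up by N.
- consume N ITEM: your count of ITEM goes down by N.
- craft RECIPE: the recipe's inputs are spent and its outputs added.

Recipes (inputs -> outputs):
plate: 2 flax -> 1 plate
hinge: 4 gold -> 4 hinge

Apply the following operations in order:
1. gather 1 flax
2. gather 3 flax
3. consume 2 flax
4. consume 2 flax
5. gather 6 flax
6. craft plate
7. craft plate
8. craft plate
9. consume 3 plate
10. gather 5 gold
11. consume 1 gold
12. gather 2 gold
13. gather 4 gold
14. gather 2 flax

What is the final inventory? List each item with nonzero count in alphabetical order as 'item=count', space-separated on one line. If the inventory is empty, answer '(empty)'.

Answer: flax=2 gold=10

Derivation:
After 1 (gather 1 flax): flax=1
After 2 (gather 3 flax): flax=4
After 3 (consume 2 flax): flax=2
After 4 (consume 2 flax): (empty)
After 5 (gather 6 flax): flax=6
After 6 (craft plate): flax=4 plate=1
After 7 (craft plate): flax=2 plate=2
After 8 (craft plate): plate=3
After 9 (consume 3 plate): (empty)
After 10 (gather 5 gold): gold=5
After 11 (consume 1 gold): gold=4
After 12 (gather 2 gold): gold=6
After 13 (gather 4 gold): gold=10
After 14 (gather 2 flax): flax=2 gold=10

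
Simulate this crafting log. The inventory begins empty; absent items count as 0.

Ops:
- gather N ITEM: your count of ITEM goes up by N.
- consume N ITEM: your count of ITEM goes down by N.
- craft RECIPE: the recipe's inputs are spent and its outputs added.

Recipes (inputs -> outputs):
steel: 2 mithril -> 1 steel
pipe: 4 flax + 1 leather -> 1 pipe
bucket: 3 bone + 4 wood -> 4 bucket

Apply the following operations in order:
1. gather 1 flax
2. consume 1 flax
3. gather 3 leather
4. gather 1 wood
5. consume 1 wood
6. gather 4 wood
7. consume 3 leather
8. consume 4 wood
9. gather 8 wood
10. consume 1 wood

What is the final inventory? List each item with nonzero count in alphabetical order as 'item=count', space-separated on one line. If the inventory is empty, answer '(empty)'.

After 1 (gather 1 flax): flax=1
After 2 (consume 1 flax): (empty)
After 3 (gather 3 leather): leather=3
After 4 (gather 1 wood): leather=3 wood=1
After 5 (consume 1 wood): leather=3
After 6 (gather 4 wood): leather=3 wood=4
After 7 (consume 3 leather): wood=4
After 8 (consume 4 wood): (empty)
After 9 (gather 8 wood): wood=8
After 10 (consume 1 wood): wood=7

Answer: wood=7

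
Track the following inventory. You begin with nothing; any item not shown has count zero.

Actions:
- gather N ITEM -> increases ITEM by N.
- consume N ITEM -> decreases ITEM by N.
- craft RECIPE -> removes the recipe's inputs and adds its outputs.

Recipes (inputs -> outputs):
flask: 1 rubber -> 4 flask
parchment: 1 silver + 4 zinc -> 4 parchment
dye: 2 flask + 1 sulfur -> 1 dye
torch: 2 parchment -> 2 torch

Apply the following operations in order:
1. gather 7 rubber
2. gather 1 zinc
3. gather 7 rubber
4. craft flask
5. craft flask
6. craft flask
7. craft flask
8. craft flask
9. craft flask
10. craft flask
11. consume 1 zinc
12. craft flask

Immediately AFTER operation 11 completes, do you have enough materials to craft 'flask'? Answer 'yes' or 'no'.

After 1 (gather 7 rubber): rubber=7
After 2 (gather 1 zinc): rubber=7 zinc=1
After 3 (gather 7 rubber): rubber=14 zinc=1
After 4 (craft flask): flask=4 rubber=13 zinc=1
After 5 (craft flask): flask=8 rubber=12 zinc=1
After 6 (craft flask): flask=12 rubber=11 zinc=1
After 7 (craft flask): flask=16 rubber=10 zinc=1
After 8 (craft flask): flask=20 rubber=9 zinc=1
After 9 (craft flask): flask=24 rubber=8 zinc=1
After 10 (craft flask): flask=28 rubber=7 zinc=1
After 11 (consume 1 zinc): flask=28 rubber=7

Answer: yes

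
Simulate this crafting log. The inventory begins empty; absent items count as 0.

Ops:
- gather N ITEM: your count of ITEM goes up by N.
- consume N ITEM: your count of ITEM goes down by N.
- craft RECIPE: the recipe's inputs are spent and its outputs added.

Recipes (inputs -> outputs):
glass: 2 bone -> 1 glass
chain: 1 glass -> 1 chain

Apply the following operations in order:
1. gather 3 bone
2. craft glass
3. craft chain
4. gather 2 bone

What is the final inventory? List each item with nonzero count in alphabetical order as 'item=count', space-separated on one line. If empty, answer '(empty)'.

After 1 (gather 3 bone): bone=3
After 2 (craft glass): bone=1 glass=1
After 3 (craft chain): bone=1 chain=1
After 4 (gather 2 bone): bone=3 chain=1

Answer: bone=3 chain=1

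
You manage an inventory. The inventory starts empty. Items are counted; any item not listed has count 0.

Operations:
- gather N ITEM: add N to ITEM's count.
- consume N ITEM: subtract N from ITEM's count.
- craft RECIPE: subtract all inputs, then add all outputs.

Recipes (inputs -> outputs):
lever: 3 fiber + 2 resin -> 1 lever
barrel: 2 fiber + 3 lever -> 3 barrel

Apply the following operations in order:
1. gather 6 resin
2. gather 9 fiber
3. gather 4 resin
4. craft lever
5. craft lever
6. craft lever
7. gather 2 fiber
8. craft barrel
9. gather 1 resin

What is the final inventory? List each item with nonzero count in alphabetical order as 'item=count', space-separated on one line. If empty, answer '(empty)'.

After 1 (gather 6 resin): resin=6
After 2 (gather 9 fiber): fiber=9 resin=6
After 3 (gather 4 resin): fiber=9 resin=10
After 4 (craft lever): fiber=6 lever=1 resin=8
After 5 (craft lever): fiber=3 lever=2 resin=6
After 6 (craft lever): lever=3 resin=4
After 7 (gather 2 fiber): fiber=2 lever=3 resin=4
After 8 (craft barrel): barrel=3 resin=4
After 9 (gather 1 resin): barrel=3 resin=5

Answer: barrel=3 resin=5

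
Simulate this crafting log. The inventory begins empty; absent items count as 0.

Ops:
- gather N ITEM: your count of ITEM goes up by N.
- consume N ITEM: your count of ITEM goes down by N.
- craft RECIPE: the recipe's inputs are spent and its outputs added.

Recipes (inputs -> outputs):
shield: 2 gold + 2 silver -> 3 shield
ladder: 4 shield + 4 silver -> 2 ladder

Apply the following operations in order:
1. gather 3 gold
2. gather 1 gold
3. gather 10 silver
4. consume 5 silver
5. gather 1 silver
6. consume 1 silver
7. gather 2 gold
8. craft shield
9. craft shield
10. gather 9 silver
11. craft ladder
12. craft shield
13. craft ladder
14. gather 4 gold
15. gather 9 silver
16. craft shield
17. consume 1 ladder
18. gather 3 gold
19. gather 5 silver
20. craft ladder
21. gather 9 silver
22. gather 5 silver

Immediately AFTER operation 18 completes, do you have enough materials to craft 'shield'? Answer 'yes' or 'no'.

After 1 (gather 3 gold): gold=3
After 2 (gather 1 gold): gold=4
After 3 (gather 10 silver): gold=4 silver=10
After 4 (consume 5 silver): gold=4 silver=5
After 5 (gather 1 silver): gold=4 silver=6
After 6 (consume 1 silver): gold=4 silver=5
After 7 (gather 2 gold): gold=6 silver=5
After 8 (craft shield): gold=4 shield=3 silver=3
After 9 (craft shield): gold=2 shield=6 silver=1
After 10 (gather 9 silver): gold=2 shield=6 silver=10
After 11 (craft ladder): gold=2 ladder=2 shield=2 silver=6
After 12 (craft shield): ladder=2 shield=5 silver=4
After 13 (craft ladder): ladder=4 shield=1
After 14 (gather 4 gold): gold=4 ladder=4 shield=1
After 15 (gather 9 silver): gold=4 ladder=4 shield=1 silver=9
After 16 (craft shield): gold=2 ladder=4 shield=4 silver=7
After 17 (consume 1 ladder): gold=2 ladder=3 shield=4 silver=7
After 18 (gather 3 gold): gold=5 ladder=3 shield=4 silver=7

Answer: yes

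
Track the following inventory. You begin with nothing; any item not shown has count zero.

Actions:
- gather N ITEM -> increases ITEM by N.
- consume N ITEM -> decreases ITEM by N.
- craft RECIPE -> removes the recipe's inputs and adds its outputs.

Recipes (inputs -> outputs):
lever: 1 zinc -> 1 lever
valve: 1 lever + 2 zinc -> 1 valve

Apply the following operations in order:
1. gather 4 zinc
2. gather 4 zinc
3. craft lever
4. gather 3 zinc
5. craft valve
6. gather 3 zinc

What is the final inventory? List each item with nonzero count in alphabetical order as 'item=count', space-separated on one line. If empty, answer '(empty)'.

After 1 (gather 4 zinc): zinc=4
After 2 (gather 4 zinc): zinc=8
After 3 (craft lever): lever=1 zinc=7
After 4 (gather 3 zinc): lever=1 zinc=10
After 5 (craft valve): valve=1 zinc=8
After 6 (gather 3 zinc): valve=1 zinc=11

Answer: valve=1 zinc=11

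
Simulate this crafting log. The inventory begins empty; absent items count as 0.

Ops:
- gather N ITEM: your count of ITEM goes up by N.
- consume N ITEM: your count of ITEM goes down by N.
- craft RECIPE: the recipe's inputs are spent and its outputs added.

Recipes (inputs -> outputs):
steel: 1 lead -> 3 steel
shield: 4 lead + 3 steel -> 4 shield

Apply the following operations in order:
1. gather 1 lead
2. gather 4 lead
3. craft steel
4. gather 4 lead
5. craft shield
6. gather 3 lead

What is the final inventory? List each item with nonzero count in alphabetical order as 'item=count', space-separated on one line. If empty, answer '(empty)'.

Answer: lead=7 shield=4

Derivation:
After 1 (gather 1 lead): lead=1
After 2 (gather 4 lead): lead=5
After 3 (craft steel): lead=4 steel=3
After 4 (gather 4 lead): lead=8 steel=3
After 5 (craft shield): lead=4 shield=4
After 6 (gather 3 lead): lead=7 shield=4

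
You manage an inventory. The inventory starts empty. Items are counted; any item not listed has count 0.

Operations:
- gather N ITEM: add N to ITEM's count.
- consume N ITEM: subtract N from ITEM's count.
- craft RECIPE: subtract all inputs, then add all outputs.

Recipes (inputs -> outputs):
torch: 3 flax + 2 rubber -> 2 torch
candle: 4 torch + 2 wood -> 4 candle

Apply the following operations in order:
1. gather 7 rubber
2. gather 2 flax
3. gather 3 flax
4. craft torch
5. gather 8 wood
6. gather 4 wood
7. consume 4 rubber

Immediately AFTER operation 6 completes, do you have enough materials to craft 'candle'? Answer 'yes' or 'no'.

After 1 (gather 7 rubber): rubber=7
After 2 (gather 2 flax): flax=2 rubber=7
After 3 (gather 3 flax): flax=5 rubber=7
After 4 (craft torch): flax=2 rubber=5 torch=2
After 5 (gather 8 wood): flax=2 rubber=5 torch=2 wood=8
After 6 (gather 4 wood): flax=2 rubber=5 torch=2 wood=12

Answer: no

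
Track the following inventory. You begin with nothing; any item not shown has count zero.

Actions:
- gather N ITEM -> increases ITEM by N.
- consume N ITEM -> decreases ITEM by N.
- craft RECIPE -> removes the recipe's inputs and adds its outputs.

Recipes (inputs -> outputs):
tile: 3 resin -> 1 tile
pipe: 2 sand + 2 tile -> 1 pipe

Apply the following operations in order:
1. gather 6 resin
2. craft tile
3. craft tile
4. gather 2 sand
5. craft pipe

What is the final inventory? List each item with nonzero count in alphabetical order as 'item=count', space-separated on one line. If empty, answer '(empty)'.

After 1 (gather 6 resin): resin=6
After 2 (craft tile): resin=3 tile=1
After 3 (craft tile): tile=2
After 4 (gather 2 sand): sand=2 tile=2
After 5 (craft pipe): pipe=1

Answer: pipe=1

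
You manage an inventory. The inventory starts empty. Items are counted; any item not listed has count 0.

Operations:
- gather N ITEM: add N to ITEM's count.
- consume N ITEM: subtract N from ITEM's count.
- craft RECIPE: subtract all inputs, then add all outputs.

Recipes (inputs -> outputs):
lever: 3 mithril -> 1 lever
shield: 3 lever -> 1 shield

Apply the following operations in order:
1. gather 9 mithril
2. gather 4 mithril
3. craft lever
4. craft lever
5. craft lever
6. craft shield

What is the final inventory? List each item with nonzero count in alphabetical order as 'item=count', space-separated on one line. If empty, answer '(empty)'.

After 1 (gather 9 mithril): mithril=9
After 2 (gather 4 mithril): mithril=13
After 3 (craft lever): lever=1 mithril=10
After 4 (craft lever): lever=2 mithril=7
After 5 (craft lever): lever=3 mithril=4
After 6 (craft shield): mithril=4 shield=1

Answer: mithril=4 shield=1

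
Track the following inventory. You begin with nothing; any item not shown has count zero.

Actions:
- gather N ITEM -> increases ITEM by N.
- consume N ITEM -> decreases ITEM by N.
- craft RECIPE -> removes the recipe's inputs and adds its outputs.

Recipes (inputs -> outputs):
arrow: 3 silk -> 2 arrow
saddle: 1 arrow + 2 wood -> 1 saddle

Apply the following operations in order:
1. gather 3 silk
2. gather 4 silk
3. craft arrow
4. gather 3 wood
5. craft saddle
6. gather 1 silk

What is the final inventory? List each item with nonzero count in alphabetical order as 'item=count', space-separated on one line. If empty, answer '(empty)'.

After 1 (gather 3 silk): silk=3
After 2 (gather 4 silk): silk=7
After 3 (craft arrow): arrow=2 silk=4
After 4 (gather 3 wood): arrow=2 silk=4 wood=3
After 5 (craft saddle): arrow=1 saddle=1 silk=4 wood=1
After 6 (gather 1 silk): arrow=1 saddle=1 silk=5 wood=1

Answer: arrow=1 saddle=1 silk=5 wood=1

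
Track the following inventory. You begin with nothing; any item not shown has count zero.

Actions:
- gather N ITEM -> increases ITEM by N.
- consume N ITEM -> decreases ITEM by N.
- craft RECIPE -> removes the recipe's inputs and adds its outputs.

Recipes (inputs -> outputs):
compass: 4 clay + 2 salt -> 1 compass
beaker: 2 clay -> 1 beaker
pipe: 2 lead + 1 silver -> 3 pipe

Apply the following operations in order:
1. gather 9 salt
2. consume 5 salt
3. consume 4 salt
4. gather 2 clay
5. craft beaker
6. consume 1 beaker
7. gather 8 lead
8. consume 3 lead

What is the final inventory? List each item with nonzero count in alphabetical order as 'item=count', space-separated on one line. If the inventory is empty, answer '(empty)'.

After 1 (gather 9 salt): salt=9
After 2 (consume 5 salt): salt=4
After 3 (consume 4 salt): (empty)
After 4 (gather 2 clay): clay=2
After 5 (craft beaker): beaker=1
After 6 (consume 1 beaker): (empty)
After 7 (gather 8 lead): lead=8
After 8 (consume 3 lead): lead=5

Answer: lead=5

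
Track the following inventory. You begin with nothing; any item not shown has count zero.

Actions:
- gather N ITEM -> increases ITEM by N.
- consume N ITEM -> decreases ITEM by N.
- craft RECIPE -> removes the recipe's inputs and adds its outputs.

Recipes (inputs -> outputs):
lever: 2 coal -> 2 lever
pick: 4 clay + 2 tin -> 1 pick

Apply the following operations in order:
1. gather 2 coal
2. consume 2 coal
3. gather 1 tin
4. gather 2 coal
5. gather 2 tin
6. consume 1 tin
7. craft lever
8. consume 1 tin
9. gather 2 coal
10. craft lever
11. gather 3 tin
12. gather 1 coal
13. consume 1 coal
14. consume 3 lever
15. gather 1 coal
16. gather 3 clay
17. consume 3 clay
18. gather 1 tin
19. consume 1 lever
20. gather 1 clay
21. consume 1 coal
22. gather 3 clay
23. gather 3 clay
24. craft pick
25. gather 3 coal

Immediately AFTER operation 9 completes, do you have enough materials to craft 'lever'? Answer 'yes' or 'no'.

Answer: yes

Derivation:
After 1 (gather 2 coal): coal=2
After 2 (consume 2 coal): (empty)
After 3 (gather 1 tin): tin=1
After 4 (gather 2 coal): coal=2 tin=1
After 5 (gather 2 tin): coal=2 tin=3
After 6 (consume 1 tin): coal=2 tin=2
After 7 (craft lever): lever=2 tin=2
After 8 (consume 1 tin): lever=2 tin=1
After 9 (gather 2 coal): coal=2 lever=2 tin=1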